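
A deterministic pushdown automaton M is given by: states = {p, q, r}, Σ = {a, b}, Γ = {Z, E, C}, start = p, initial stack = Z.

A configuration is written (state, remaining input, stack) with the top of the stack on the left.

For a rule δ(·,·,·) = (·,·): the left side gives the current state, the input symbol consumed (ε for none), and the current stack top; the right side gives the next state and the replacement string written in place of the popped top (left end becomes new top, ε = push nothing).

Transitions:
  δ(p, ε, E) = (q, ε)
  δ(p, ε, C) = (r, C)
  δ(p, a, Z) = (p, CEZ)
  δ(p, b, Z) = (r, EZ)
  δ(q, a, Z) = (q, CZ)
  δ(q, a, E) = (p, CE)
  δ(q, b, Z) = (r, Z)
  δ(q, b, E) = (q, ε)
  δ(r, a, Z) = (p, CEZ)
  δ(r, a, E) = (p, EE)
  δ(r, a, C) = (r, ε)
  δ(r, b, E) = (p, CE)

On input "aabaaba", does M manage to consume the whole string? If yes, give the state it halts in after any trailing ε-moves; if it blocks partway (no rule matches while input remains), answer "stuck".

q

(p, aabaaba, Z) ⊢ (p, abaaba, CEZ) ⊢ (r, abaaba, CEZ) ⊢ (r, baaba, EZ) ⊢ (p, aaba, CEZ) ⊢ (r, aaba, CEZ) ⊢ (r, aba, EZ) ⊢ (p, ba, EEZ) ⊢ (q, ba, EZ) ⊢ (q, a, Z) ⊢ (q, ε, CZ)
All input consumed; M is in state q.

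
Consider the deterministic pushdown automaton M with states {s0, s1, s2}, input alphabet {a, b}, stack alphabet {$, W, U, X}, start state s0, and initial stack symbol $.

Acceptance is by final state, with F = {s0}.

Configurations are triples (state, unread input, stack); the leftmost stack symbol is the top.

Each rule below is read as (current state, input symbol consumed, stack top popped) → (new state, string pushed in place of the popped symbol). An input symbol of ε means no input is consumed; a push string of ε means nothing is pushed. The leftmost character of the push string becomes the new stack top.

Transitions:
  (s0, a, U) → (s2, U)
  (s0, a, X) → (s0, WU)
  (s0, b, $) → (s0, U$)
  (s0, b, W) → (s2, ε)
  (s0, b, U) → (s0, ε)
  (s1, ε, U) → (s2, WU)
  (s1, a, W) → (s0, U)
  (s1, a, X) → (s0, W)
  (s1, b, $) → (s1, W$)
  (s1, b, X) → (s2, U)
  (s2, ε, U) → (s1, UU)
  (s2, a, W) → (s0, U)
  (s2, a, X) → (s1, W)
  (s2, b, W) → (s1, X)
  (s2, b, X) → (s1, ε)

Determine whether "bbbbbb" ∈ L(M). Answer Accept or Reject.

(s0, bbbbbb, $)
  read b, top $: go to s0, push U$ → (s0, bbbbb, U$)
  read b, top U: go to s0, push ε → (s0, bbbb, $)
  read b, top $: go to s0, push U$ → (s0, bbb, U$)
  read b, top U: go to s0, push ε → (s0, bb, $)
  read b, top $: go to s0, push U$ → (s0, b, U$)
  read b, top U: go to s0, push ε → (s0, ε, $)
All input consumed; state s0 ∈ F.

Accept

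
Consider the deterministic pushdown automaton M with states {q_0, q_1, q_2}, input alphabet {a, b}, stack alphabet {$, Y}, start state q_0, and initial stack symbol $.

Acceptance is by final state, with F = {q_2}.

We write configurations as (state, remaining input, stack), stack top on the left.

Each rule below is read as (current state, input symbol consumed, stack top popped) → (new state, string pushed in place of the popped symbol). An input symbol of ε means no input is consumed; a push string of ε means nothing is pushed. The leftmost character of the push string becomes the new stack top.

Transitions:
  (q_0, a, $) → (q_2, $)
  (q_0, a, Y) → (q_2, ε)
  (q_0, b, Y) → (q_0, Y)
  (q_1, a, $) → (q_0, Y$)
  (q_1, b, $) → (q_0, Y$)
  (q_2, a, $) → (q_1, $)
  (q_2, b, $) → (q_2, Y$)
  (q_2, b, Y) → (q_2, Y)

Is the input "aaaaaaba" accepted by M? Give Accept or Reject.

Accept

(q_0, aaaaaaba, $)
  read a, top $: go to q_2, push $ → (q_2, aaaaaba, $)
  read a, top $: go to q_1, push $ → (q_1, aaaaba, $)
  read a, top $: go to q_0, push Y$ → (q_0, aaaba, Y$)
  read a, top Y: go to q_2, push ε → (q_2, aaba, $)
  read a, top $: go to q_1, push $ → (q_1, aba, $)
  read a, top $: go to q_0, push Y$ → (q_0, ba, Y$)
  read b, top Y: go to q_0, push Y → (q_0, a, Y$)
  read a, top Y: go to q_2, push ε → (q_2, ε, $)
All input consumed; state q_2 ∈ F.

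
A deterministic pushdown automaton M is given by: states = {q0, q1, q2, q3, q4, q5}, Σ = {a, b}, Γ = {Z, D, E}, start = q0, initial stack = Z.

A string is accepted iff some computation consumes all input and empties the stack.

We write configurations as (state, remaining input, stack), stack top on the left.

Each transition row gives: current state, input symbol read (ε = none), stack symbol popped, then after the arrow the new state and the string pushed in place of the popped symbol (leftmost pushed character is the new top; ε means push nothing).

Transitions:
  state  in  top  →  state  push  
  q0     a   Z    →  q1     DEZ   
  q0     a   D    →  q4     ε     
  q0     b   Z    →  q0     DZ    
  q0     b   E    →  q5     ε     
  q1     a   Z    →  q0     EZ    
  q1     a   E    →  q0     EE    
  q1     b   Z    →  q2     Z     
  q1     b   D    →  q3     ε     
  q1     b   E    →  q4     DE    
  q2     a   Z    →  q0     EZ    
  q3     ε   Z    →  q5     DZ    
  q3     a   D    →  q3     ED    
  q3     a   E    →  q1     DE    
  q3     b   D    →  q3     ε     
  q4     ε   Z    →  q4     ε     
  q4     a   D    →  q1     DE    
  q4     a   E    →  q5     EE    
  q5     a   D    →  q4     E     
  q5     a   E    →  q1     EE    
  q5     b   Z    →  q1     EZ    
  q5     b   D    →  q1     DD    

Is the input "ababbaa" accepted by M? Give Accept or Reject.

(q0, ababbaa, Z)
  read a, top Z: go to q1, push DEZ → (q1, babbaa, DEZ)
  read b, top D: go to q3, push ε → (q3, abbaa, EZ)
  read a, top E: go to q1, push DE → (q1, bbaa, DEZ)
  read b, top D: go to q3, push ε → (q3, baa, EZ)
No transition applies at (q3, baa, EZ); input not fully consumed.

Reject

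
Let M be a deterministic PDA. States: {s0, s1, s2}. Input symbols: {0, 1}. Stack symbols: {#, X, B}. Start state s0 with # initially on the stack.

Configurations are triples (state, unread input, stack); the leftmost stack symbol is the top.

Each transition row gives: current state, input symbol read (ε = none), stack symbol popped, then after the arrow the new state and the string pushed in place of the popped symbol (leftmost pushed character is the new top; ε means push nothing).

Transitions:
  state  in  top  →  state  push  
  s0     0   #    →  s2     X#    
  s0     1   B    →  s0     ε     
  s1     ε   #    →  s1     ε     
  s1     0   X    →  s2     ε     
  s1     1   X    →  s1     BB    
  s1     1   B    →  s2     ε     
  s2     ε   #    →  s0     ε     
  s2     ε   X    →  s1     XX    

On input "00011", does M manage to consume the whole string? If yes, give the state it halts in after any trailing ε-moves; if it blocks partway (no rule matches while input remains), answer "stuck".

(s0, 00011, #)
  read 0, top #: go to s2, push X# → (s2, 0011, X#)
  ε-move, top X: go to s1, push XX → (s1, 0011, XX#)
  read 0, top X: go to s2, push ε → (s2, 011, X#)
  ε-move, top X: go to s1, push XX → (s1, 011, XX#)
  read 0, top X: go to s2, push ε → (s2, 11, X#)
  ε-move, top X: go to s1, push XX → (s1, 11, XX#)
  read 1, top X: go to s1, push BB → (s1, 1, BBX#)
  read 1, top B: go to s2, push ε → (s2, ε, BX#)
All input consumed; M is in state s2.

s2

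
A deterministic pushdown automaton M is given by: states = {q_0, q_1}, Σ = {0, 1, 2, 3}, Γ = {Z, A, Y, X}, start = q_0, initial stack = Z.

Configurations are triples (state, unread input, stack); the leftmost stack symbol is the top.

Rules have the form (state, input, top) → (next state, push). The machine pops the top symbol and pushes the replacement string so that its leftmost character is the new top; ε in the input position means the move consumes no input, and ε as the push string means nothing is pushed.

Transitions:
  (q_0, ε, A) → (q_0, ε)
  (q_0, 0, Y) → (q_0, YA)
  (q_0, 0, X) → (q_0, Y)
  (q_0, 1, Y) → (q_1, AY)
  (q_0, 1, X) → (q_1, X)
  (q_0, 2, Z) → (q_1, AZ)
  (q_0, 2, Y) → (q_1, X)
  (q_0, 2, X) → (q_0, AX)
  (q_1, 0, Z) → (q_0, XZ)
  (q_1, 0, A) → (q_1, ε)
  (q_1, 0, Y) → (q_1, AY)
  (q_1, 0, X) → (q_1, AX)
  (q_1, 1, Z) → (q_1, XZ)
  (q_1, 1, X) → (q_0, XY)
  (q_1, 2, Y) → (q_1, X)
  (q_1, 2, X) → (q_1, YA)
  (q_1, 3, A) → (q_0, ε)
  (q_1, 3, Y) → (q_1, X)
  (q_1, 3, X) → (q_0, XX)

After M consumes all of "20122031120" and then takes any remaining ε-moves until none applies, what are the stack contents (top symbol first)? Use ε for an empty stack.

(q_0, 20122031120, Z) ⊢ (q_1, 0122031120, AZ) ⊢ (q_1, 122031120, Z) ⊢ (q_1, 22031120, XZ) ⊢ (q_1, 2031120, YAZ) ⊢ (q_1, 031120, XAZ) ⊢ (q_1, 31120, AXAZ) ⊢ (q_0, 1120, XAZ) ⊢ (q_1, 120, XAZ) ⊢ (q_0, 20, XYAZ) ⊢ (q_0, 0, AXYAZ) ⊢ (q_0, 0, XYAZ) ⊢ (q_0, ε, YYAZ)
All input consumed in state q_0 with stack YYAZ.

YYAZ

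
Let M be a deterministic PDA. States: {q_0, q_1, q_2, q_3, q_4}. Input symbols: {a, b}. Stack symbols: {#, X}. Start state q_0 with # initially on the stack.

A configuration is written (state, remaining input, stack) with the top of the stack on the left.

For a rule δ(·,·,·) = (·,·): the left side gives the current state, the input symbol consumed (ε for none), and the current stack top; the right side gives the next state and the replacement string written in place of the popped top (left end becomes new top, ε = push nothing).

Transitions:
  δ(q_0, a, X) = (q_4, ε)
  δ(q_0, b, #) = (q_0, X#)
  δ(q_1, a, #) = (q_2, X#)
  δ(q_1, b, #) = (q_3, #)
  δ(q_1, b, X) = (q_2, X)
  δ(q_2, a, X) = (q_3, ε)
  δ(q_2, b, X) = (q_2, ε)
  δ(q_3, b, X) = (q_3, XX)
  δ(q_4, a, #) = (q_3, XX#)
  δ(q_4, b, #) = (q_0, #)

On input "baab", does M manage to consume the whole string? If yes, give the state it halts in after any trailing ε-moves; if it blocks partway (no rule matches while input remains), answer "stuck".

q_3

(q_0, baab, #)
  read b, top #: go to q_0, push X# → (q_0, aab, X#)
  read a, top X: go to q_4, push ε → (q_4, ab, #)
  read a, top #: go to q_3, push XX# → (q_3, b, XX#)
  read b, top X: go to q_3, push XX → (q_3, ε, XXX#)
All input consumed; M is in state q_3.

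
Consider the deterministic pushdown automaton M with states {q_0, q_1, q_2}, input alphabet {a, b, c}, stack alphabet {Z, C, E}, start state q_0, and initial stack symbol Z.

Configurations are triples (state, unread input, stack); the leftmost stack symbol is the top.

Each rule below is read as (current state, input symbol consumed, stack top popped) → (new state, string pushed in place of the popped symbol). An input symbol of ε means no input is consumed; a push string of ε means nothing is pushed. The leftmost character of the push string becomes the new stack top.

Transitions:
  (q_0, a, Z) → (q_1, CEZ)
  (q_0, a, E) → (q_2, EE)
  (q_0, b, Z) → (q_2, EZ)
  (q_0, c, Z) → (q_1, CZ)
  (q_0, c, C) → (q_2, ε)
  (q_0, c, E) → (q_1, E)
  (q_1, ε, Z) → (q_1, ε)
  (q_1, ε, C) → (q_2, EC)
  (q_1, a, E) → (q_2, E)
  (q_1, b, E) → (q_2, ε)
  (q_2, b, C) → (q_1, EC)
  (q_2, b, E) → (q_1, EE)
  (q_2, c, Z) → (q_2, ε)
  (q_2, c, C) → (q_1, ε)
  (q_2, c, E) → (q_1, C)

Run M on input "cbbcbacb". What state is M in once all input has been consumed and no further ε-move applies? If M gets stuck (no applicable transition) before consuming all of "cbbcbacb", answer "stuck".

q_1

(q_0, cbbcbacb, Z)
  read c, top Z: go to q_1, push CZ → (q_1, bbcbacb, CZ)
  ε-move, top C: go to q_2, push EC → (q_2, bbcbacb, ECZ)
  read b, top E: go to q_1, push EE → (q_1, bcbacb, EECZ)
  read b, top E: go to q_2, push ε → (q_2, cbacb, ECZ)
  read c, top E: go to q_1, push C → (q_1, bacb, CCZ)
  ε-move, top C: go to q_2, push EC → (q_2, bacb, ECCZ)
  read b, top E: go to q_1, push EE → (q_1, acb, EECCZ)
  read a, top E: go to q_2, push E → (q_2, cb, EECCZ)
  read c, top E: go to q_1, push C → (q_1, b, CECCZ)
  ε-move, top C: go to q_2, push EC → (q_2, b, ECECCZ)
  read b, top E: go to q_1, push EE → (q_1, ε, EECECCZ)
All input consumed; M is in state q_1.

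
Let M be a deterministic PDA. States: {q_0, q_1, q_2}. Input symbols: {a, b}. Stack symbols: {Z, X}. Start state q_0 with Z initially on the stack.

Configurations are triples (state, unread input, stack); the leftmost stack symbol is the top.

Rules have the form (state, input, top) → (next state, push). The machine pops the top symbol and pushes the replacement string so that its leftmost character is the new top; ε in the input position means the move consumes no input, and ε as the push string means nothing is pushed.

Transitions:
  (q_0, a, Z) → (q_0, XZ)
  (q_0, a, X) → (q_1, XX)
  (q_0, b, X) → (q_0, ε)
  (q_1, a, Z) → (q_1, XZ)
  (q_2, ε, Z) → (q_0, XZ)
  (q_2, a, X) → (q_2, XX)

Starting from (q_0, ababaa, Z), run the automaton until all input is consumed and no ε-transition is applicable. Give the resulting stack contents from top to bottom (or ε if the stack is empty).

XXZ

(q_0, ababaa, Z) ⊢ (q_0, babaa, XZ) ⊢ (q_0, abaa, Z) ⊢ (q_0, baa, XZ) ⊢ (q_0, aa, Z) ⊢ (q_0, a, XZ) ⊢ (q_1, ε, XXZ)
All input consumed in state q_1 with stack XXZ.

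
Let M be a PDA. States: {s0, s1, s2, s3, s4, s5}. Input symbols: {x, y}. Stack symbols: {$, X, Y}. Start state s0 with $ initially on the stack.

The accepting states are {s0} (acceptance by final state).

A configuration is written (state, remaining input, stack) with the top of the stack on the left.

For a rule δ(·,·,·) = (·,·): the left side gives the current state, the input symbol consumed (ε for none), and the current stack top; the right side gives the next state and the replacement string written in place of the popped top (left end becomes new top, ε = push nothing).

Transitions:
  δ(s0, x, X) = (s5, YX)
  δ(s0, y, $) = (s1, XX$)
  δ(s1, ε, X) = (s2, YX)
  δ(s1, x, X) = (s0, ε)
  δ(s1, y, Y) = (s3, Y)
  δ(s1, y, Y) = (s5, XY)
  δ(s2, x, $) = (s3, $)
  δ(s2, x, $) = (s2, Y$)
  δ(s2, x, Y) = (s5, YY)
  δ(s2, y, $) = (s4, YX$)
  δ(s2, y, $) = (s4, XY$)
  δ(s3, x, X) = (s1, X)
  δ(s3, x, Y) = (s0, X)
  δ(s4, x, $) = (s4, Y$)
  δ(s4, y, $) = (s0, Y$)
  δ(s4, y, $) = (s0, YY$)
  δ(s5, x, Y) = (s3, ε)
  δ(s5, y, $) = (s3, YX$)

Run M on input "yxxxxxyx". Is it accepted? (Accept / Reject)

Accept

One accepting computation: (s0, yxxxxxyx, $) ⊢ (s1, xxxxxyx, XX$) ⊢ (s0, xxxxyx, X$) ⊢ (s5, xxxyx, YX$) ⊢ (s3, xxyx, X$) ⊢ (s1, xyx, X$) ⊢ (s0, yx, $) ⊢ (s1, x, XX$) ⊢ (s0, ε, X$)
All input consumed and state s0 ∈ F.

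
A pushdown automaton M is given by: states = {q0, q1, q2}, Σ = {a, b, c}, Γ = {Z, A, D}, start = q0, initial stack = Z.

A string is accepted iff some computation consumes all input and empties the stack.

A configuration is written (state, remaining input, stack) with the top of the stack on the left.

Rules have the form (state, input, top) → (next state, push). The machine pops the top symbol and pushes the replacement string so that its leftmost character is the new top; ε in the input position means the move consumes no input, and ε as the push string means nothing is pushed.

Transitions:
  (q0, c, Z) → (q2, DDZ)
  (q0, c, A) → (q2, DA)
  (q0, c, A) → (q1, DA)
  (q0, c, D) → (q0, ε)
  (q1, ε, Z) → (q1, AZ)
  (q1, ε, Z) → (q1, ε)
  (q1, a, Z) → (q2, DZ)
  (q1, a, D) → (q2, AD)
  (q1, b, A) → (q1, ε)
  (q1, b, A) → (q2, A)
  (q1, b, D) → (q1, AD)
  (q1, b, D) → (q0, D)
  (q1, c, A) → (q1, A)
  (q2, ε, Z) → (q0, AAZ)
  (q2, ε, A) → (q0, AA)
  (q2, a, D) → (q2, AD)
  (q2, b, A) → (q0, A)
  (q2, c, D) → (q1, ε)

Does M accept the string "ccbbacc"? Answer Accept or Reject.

Reject

No computation consumes all input and empties the stack.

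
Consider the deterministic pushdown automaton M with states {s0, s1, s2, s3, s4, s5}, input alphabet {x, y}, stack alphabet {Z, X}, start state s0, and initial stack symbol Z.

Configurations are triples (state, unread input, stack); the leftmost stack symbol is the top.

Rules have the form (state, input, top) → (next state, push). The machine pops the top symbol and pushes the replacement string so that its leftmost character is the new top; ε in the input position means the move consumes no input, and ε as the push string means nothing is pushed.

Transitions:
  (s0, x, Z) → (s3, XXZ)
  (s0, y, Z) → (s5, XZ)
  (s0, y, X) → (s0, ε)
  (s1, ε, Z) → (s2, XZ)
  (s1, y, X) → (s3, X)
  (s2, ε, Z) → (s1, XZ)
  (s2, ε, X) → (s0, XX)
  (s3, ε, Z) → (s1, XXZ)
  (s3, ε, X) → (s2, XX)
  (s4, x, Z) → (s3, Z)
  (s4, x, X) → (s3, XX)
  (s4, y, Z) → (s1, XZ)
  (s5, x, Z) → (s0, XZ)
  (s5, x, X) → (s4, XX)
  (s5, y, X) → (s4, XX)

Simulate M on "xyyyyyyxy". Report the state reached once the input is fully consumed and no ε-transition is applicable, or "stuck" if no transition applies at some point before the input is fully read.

s0

(s0, xyyyyyyxy, Z)
  read x, top Z: go to s3, push XXZ → (s3, yyyyyyxy, XXZ)
  ε-move, top X: go to s2, push XX → (s2, yyyyyyxy, XXXZ)
  ε-move, top X: go to s0, push XX → (s0, yyyyyyxy, XXXXZ)
  read y, top X: go to s0, push ε → (s0, yyyyyxy, XXXZ)
  read y, top X: go to s0, push ε → (s0, yyyyxy, XXZ)
  read y, top X: go to s0, push ε → (s0, yyyxy, XZ)
  read y, top X: go to s0, push ε → (s0, yyxy, Z)
  read y, top Z: go to s5, push XZ → (s5, yxy, XZ)
  read y, top X: go to s4, push XX → (s4, xy, XXZ)
  read x, top X: go to s3, push XX → (s3, y, XXXZ)
  ε-move, top X: go to s2, push XX → (s2, y, XXXXZ)
  ε-move, top X: go to s0, push XX → (s0, y, XXXXXZ)
  read y, top X: go to s0, push ε → (s0, ε, XXXXZ)
All input consumed; M is in state s0.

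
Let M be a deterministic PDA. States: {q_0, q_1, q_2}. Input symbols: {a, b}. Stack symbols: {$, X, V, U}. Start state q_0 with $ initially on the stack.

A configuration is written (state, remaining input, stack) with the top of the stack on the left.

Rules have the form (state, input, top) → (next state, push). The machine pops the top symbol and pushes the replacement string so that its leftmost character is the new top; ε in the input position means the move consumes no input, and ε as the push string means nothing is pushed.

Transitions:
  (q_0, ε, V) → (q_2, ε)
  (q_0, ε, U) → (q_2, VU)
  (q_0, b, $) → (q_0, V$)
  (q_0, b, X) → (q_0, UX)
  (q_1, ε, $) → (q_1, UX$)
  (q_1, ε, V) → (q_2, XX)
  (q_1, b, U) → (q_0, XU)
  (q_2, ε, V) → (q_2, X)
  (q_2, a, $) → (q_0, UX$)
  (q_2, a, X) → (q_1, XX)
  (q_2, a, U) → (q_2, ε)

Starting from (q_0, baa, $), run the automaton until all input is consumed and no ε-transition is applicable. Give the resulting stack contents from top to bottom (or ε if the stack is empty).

XXUX$

(q_0, baa, $)
  read b, top $: go to q_0, push V$ → (q_0, aa, V$)
  ε-move, top V: go to q_2, push ε → (q_2, aa, $)
  read a, top $: go to q_0, push UX$ → (q_0, a, UX$)
  ε-move, top U: go to q_2, push VU → (q_2, a, VUX$)
  ε-move, top V: go to q_2, push X → (q_2, a, XUX$)
  read a, top X: go to q_1, push XX → (q_1, ε, XXUX$)
All input consumed in state q_1 with stack XXUX$.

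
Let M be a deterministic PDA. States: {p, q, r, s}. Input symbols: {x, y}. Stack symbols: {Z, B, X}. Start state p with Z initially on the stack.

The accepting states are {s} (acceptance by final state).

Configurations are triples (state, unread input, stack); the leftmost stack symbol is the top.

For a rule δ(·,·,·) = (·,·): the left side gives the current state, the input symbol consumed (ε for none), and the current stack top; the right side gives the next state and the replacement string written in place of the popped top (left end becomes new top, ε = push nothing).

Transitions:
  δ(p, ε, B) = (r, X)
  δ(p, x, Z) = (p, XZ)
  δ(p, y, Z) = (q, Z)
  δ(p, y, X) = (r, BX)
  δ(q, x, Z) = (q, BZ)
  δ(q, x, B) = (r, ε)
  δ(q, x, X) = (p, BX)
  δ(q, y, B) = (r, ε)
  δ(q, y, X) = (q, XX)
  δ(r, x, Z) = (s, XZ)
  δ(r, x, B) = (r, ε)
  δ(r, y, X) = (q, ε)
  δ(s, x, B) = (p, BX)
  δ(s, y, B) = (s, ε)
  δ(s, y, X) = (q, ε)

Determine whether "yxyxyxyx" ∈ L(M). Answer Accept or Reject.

Accept

(p, yxyxyxyx, Z) ⊢ (q, xyxyxyx, Z) ⊢ (q, yxyxyx, BZ) ⊢ (r, xyxyx, Z) ⊢ (s, yxyx, XZ) ⊢ (q, xyx, Z) ⊢ (q, yx, BZ) ⊢ (r, x, Z) ⊢ (s, ε, XZ)
All input consumed; state s ∈ F.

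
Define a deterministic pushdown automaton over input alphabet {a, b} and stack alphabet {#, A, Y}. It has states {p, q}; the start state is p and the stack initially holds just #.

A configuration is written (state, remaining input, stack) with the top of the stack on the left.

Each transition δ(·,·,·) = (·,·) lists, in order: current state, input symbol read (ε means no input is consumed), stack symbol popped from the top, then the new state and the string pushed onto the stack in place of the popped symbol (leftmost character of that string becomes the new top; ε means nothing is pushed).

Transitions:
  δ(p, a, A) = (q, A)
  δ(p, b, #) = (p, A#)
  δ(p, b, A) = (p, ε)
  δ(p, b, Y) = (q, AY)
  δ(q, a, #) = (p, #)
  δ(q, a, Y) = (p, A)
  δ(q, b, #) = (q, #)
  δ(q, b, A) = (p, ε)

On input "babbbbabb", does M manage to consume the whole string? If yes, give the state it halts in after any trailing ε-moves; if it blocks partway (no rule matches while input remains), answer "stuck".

(p, babbbbabb, #)
  read b, top #: go to p, push A# → (p, abbbbabb, A#)
  read a, top A: go to q, push A → (q, bbbbabb, A#)
  read b, top A: go to p, push ε → (p, bbbabb, #)
  read b, top #: go to p, push A# → (p, bbabb, A#)
  read b, top A: go to p, push ε → (p, babb, #)
  read b, top #: go to p, push A# → (p, abb, A#)
  read a, top A: go to q, push A → (q, bb, A#)
  read b, top A: go to p, push ε → (p, b, #)
  read b, top #: go to p, push A# → (p, ε, A#)
All input consumed; M is in state p.

p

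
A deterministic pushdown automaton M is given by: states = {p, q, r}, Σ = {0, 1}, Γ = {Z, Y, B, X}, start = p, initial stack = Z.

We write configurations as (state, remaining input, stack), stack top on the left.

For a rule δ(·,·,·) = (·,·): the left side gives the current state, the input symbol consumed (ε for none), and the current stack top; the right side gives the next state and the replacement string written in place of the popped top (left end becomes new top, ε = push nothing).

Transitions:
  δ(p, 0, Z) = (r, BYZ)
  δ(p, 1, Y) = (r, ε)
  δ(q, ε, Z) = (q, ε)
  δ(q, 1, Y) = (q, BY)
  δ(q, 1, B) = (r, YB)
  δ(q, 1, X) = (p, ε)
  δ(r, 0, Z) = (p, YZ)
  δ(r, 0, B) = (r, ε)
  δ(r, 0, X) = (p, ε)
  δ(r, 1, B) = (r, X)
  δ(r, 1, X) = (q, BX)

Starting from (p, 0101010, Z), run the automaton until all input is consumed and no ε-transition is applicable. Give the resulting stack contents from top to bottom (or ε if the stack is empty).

YZ

(p, 0101010, Z)
  read 0, top Z: go to r, push BYZ → (r, 101010, BYZ)
  read 1, top B: go to r, push X → (r, 01010, XYZ)
  read 0, top X: go to p, push ε → (p, 1010, YZ)
  read 1, top Y: go to r, push ε → (r, 010, Z)
  read 0, top Z: go to p, push YZ → (p, 10, YZ)
  read 1, top Y: go to r, push ε → (r, 0, Z)
  read 0, top Z: go to p, push YZ → (p, ε, YZ)
All input consumed in state p with stack YZ.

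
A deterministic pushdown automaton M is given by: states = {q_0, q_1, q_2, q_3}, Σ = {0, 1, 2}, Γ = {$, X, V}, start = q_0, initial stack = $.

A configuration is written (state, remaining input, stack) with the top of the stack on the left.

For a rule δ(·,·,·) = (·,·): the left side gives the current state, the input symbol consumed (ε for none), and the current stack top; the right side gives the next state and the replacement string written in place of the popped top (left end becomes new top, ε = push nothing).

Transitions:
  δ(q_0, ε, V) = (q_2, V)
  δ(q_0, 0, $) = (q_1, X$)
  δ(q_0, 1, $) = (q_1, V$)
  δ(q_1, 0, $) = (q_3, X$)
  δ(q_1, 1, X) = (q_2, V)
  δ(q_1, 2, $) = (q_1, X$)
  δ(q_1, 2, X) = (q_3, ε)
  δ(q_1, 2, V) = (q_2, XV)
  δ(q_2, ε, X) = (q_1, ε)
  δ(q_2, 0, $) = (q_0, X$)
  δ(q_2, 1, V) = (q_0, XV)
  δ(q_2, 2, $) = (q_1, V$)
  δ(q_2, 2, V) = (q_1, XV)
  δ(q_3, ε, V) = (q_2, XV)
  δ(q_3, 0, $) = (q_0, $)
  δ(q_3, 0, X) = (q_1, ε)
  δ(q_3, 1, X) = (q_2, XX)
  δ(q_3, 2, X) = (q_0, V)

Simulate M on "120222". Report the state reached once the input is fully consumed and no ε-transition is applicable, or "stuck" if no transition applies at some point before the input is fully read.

(q_0, 120222, $) ⊢ (q_1, 20222, V$) ⊢ (q_2, 0222, XV$) ⊢ (q_1, 0222, V$)
No transition for (q_1, 0, top V); M blocks with input 0222 remaining.

stuck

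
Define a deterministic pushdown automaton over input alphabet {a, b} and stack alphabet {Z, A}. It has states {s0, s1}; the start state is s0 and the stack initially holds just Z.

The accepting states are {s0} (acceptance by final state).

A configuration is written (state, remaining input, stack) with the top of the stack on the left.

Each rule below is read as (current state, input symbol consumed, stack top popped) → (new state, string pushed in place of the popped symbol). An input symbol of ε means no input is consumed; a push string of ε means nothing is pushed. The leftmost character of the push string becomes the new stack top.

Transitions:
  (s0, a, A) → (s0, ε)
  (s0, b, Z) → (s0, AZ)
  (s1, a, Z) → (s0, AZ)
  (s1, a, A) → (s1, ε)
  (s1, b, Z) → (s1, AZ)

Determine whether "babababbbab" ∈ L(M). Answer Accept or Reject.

(s0, babababbbab, Z)
  read b, top Z: go to s0, push AZ → (s0, abababbbab, AZ)
  read a, top A: go to s0, push ε → (s0, bababbbab, Z)
  read b, top Z: go to s0, push AZ → (s0, ababbbab, AZ)
  read a, top A: go to s0, push ε → (s0, babbbab, Z)
  read b, top Z: go to s0, push AZ → (s0, abbbab, AZ)
  read a, top A: go to s0, push ε → (s0, bbbab, Z)
  read b, top Z: go to s0, push AZ → (s0, bbab, AZ)
No transition applies at (s0, bbab, AZ); input not fully consumed.

Reject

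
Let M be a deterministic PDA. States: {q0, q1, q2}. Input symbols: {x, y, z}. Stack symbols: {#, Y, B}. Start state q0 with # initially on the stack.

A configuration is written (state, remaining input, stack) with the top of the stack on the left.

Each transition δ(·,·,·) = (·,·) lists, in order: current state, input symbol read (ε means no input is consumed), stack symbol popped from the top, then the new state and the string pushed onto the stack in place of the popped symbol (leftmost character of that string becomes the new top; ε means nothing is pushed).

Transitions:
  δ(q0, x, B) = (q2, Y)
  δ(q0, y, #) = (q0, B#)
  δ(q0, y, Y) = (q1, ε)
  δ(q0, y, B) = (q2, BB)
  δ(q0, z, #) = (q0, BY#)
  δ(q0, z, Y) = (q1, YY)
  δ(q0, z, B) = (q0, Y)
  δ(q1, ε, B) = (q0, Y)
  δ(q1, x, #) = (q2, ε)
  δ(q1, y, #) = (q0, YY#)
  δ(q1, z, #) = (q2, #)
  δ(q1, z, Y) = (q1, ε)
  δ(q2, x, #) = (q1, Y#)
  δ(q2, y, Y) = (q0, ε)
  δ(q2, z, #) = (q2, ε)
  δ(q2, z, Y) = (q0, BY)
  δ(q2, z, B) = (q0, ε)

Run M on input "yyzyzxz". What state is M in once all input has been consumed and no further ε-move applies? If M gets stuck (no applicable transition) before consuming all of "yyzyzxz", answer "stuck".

q0

(q0, yyzyzxz, #)
  read y, top #: go to q0, push B# → (q0, yzyzxz, B#)
  read y, top B: go to q2, push BB → (q2, zyzxz, BB#)
  read z, top B: go to q0, push ε → (q0, yzxz, B#)
  read y, top B: go to q2, push BB → (q2, zxz, BB#)
  read z, top B: go to q0, push ε → (q0, xz, B#)
  read x, top B: go to q2, push Y → (q2, z, Y#)
  read z, top Y: go to q0, push BY → (q0, ε, BY#)
All input consumed; M is in state q0.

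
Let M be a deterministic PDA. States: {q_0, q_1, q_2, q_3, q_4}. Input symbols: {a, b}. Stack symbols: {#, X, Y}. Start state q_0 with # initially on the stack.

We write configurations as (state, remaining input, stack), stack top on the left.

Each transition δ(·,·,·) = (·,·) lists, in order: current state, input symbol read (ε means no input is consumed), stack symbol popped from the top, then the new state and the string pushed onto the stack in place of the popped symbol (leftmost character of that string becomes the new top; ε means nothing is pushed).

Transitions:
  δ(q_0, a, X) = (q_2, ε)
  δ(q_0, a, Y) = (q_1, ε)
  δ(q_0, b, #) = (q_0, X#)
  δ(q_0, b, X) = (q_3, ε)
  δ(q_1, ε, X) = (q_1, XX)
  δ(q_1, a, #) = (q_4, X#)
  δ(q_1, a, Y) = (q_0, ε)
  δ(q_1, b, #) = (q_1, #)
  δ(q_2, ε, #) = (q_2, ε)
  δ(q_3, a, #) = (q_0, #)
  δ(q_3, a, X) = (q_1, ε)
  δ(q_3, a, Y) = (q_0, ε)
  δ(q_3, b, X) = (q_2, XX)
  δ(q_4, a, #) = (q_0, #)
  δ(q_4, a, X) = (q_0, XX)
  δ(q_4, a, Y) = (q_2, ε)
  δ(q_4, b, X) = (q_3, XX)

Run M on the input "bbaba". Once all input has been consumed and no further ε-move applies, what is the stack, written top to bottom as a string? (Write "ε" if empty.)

(q_0, bbaba, #)
  read b, top #: go to q_0, push X# → (q_0, baba, X#)
  read b, top X: go to q_3, push ε → (q_3, aba, #)
  read a, top #: go to q_0, push # → (q_0, ba, #)
  read b, top #: go to q_0, push X# → (q_0, a, X#)
  read a, top X: go to q_2, push ε → (q_2, ε, #)
  ε-move, top #: go to q_2, push ε → (q_2, ε, ε)
All input consumed in state q_2 with stack ε.

ε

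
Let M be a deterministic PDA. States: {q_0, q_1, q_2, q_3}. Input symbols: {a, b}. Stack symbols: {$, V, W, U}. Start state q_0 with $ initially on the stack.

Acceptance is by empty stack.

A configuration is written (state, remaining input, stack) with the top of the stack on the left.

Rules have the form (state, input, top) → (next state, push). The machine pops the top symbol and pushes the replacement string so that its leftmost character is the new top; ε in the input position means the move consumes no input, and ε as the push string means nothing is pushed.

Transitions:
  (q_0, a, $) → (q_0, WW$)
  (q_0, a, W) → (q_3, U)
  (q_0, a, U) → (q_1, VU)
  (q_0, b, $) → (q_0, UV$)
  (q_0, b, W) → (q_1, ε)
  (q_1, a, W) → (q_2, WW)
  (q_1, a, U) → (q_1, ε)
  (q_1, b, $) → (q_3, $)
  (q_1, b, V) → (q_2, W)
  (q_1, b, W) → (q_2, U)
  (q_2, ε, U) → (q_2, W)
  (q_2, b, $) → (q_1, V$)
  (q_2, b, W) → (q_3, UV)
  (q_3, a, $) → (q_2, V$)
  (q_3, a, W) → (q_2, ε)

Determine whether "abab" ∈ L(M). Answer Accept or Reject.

(q_0, abab, $)
  read a, top $: go to q_0, push WW$ → (q_0, bab, WW$)
  read b, top W: go to q_1, push ε → (q_1, ab, W$)
  read a, top W: go to q_2, push WW → (q_2, b, WW$)
  read b, top W: go to q_3, push UV → (q_3, ε, UVW$)
All input consumed; stack is UVW$, not empty, and no further ε-move applies.

Reject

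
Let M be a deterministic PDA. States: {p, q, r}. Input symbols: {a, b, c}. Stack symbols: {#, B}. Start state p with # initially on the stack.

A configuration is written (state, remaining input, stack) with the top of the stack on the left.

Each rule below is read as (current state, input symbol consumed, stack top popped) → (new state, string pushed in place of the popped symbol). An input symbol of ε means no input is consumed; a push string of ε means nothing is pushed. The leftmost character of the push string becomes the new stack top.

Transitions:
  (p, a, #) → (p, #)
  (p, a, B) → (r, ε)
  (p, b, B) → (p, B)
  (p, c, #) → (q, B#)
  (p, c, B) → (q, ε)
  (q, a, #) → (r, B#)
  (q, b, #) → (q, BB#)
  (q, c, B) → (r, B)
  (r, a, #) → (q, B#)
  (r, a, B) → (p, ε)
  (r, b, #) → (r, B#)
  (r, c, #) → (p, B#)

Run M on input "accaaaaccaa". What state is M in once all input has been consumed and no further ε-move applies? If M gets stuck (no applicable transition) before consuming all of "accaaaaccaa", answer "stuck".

(p, accaaaaccaa, #) ⊢ (p, ccaaaaccaa, #) ⊢ (q, caaaaccaa, B#) ⊢ (r, aaaaccaa, B#) ⊢ (p, aaaccaa, #) ⊢ (p, aaccaa, #) ⊢ (p, accaa, #) ⊢ (p, ccaa, #) ⊢ (q, caa, B#) ⊢ (r, aa, B#) ⊢ (p, a, #) ⊢ (p, ε, #)
All input consumed; M is in state p.

p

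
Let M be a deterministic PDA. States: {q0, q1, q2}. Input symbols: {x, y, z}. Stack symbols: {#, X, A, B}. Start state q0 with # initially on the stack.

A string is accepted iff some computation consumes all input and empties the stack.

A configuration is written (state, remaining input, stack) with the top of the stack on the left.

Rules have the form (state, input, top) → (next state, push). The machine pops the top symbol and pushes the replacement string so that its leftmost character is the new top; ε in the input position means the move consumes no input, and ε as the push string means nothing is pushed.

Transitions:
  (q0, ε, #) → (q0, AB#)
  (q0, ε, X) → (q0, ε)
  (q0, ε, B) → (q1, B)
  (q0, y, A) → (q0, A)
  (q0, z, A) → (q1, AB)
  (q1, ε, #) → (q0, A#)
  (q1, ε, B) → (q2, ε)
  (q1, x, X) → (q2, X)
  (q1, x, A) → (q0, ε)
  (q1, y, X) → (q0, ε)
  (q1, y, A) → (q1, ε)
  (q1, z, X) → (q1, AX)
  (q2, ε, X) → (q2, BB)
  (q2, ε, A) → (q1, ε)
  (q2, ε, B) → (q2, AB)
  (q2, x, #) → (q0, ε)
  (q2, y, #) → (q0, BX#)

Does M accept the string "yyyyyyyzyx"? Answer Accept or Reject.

(q0, yyyyyyyzyx, #)
  ε-move, top #: go to q0, push AB# → (q0, yyyyyyyzyx, AB#)
  read y, top A: go to q0, push A → (q0, yyyyyyzyx, AB#)
  read y, top A: go to q0, push A → (q0, yyyyyzyx, AB#)
  read y, top A: go to q0, push A → (q0, yyyyzyx, AB#)
  read y, top A: go to q0, push A → (q0, yyyzyx, AB#)
  read y, top A: go to q0, push A → (q0, yyzyx, AB#)
  read y, top A: go to q0, push A → (q0, yzyx, AB#)
  read y, top A: go to q0, push A → (q0, zyx, AB#)
  read z, top A: go to q1, push AB → (q1, yx, ABB#)
  read y, top A: go to q1, push ε → (q1, x, BB#)
  ε-move, top B: go to q2, push ε → (q2, x, B#)
  ε-move, top B: go to q2, push AB → (q2, x, AB#)
  ε-move, top A: go to q1, push ε → (q1, x, B#)
  ε-move, top B: go to q2, push ε → (q2, x, #)
  read x, top #: go to q0, push ε → (q0, ε, ε)
All input consumed and the stack is empty.

Accept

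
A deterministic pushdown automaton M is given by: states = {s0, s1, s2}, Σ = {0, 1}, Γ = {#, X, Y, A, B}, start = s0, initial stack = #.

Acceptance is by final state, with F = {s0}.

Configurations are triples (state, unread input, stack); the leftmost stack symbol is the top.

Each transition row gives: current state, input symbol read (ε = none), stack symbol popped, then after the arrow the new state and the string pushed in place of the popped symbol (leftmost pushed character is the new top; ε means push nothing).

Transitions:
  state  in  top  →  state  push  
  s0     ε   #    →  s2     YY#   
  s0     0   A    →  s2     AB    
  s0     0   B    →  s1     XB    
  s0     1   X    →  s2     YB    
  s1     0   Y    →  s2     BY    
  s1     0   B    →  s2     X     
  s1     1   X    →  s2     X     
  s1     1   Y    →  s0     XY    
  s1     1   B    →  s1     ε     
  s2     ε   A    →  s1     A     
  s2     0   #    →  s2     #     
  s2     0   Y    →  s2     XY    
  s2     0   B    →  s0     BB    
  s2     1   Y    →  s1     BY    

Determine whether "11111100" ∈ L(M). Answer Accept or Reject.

Accept

(s0, 11111100, #)
  ε-move, top #: go to s2, push YY# → (s2, 11111100, YY#)
  read 1, top Y: go to s1, push BY → (s1, 1111100, BYY#)
  read 1, top B: go to s1, push ε → (s1, 111100, YY#)
  read 1, top Y: go to s0, push XY → (s0, 11100, XYY#)
  read 1, top X: go to s2, push YB → (s2, 1100, YBYY#)
  read 1, top Y: go to s1, push BY → (s1, 100, BYBYY#)
  read 1, top B: go to s1, push ε → (s1, 00, YBYY#)
  read 0, top Y: go to s2, push BY → (s2, 0, BYBYY#)
  read 0, top B: go to s0, push BB → (s0, ε, BBYBYY#)
All input consumed; state s0 ∈ F.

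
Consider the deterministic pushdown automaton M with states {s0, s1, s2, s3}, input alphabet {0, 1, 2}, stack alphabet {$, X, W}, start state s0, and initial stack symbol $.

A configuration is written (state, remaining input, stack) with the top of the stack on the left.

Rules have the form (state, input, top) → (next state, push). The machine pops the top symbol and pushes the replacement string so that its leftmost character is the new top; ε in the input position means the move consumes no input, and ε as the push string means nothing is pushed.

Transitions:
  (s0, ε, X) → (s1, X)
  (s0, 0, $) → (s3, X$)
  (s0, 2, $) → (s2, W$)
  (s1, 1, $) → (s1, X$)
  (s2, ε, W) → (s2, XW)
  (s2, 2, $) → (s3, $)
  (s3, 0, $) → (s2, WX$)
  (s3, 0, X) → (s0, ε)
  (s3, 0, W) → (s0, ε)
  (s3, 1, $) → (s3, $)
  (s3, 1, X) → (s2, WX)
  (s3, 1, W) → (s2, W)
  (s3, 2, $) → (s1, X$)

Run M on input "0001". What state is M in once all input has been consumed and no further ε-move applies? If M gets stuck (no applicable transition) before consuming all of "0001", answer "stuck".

s2

(s0, 0001, $)
  read 0, top $: go to s3, push X$ → (s3, 001, X$)
  read 0, top X: go to s0, push ε → (s0, 01, $)
  read 0, top $: go to s3, push X$ → (s3, 1, X$)
  read 1, top X: go to s2, push WX → (s2, ε, WX$)
  ε-move, top W: go to s2, push XW → (s2, ε, XWX$)
All input consumed; M is in state s2.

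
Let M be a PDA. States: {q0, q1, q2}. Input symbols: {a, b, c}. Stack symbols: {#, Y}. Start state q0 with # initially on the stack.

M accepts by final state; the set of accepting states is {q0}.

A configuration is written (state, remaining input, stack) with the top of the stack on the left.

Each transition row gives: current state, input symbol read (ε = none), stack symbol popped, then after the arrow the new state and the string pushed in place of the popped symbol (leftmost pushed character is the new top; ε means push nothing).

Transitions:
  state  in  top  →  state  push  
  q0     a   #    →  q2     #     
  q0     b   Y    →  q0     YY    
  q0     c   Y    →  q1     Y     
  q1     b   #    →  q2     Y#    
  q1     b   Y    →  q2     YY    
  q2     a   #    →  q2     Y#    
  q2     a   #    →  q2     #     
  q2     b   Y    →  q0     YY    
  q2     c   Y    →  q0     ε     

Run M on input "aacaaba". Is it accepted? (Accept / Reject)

Reject

No computation consumes all input and reaches a final state.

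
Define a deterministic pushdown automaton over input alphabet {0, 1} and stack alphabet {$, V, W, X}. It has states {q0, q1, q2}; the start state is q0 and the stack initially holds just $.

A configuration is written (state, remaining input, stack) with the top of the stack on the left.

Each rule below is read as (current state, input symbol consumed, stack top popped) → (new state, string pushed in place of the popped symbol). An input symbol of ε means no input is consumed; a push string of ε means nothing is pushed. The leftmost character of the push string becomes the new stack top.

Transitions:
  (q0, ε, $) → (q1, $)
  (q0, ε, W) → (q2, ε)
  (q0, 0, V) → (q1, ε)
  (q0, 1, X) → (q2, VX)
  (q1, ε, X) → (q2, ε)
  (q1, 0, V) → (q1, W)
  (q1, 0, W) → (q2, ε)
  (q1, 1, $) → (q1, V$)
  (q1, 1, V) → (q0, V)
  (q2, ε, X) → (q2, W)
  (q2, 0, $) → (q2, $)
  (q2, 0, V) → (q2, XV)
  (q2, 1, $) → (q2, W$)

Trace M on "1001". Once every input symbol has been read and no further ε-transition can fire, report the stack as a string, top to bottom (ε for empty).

(q0, 1001, $) ⊢ (q1, 1001, $) ⊢ (q1, 001, V$) ⊢ (q1, 01, W$) ⊢ (q2, 1, $) ⊢ (q2, ε, W$)
All input consumed in state q2 with stack W$.

W$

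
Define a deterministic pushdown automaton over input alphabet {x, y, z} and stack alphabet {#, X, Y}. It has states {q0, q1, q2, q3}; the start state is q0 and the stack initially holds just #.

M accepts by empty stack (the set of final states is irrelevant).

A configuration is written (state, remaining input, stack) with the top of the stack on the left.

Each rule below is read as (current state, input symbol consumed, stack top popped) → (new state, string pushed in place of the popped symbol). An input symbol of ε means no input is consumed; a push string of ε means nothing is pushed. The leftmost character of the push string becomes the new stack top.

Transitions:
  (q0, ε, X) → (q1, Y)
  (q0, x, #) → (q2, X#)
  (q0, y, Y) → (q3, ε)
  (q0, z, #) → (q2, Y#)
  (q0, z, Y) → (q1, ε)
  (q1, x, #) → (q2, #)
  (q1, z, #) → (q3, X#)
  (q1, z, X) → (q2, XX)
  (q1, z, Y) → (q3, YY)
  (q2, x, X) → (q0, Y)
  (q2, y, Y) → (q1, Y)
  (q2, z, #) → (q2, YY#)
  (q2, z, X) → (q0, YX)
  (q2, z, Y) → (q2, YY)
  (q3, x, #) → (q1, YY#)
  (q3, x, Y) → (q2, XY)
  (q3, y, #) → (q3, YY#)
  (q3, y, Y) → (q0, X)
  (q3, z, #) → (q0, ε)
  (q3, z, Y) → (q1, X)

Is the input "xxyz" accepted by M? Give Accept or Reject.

Accept

(q0, xxyz, #)
  read x, top #: go to q2, push X# → (q2, xyz, X#)
  read x, top X: go to q0, push Y → (q0, yz, Y#)
  read y, top Y: go to q3, push ε → (q3, z, #)
  read z, top #: go to q0, push ε → (q0, ε, ε)
All input consumed and the stack is empty.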